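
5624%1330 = 304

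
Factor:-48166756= - 2^2*11^1*199^1*5501^1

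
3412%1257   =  898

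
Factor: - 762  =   - 2^1*3^1*127^1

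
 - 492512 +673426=180914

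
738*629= 464202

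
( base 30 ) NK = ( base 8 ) 1306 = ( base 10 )710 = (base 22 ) 1a6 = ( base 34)ku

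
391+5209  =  5600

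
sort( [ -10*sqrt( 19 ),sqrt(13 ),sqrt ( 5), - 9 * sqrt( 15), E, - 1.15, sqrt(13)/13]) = [ - 10*sqrt( 19) , - 9*sqrt( 15 ),-1.15,sqrt(13)/13 , sqrt (5 ), E, sqrt(13) ] 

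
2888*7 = 20216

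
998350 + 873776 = 1872126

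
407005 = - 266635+673640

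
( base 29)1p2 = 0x620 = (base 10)1568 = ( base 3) 2011002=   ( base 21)3be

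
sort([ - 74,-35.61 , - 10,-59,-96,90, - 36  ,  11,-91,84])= [ - 96,-91, - 74,-59, - 36, - 35.61, -10, 11,84,90 ] 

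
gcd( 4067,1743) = 581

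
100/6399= 100/6399 = 0.02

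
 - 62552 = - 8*7819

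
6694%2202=88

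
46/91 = 46/91= 0.51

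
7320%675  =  570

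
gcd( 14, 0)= 14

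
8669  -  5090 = 3579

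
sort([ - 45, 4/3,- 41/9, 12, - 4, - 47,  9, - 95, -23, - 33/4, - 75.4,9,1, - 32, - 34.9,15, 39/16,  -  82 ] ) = [ - 95, - 82, - 75.4 , - 47,  -  45, - 34.9, - 32, - 23,-33/4, - 41/9, - 4, 1,4/3,39/16,9, 9,12,15 ] 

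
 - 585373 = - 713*821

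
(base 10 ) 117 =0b1110101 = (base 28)45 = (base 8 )165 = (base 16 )75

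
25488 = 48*531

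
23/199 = 23/199 = 0.12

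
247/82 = 247/82 = 3.01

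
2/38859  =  2/38859 = 0.00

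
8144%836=620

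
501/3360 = 167/1120 = 0.15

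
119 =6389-6270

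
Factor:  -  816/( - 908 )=2^2*3^1*17^1* 227^( - 1) = 204/227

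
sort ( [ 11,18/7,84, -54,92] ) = [ - 54,18/7,11,  84, 92]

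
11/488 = 11/488 =0.02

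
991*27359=27112769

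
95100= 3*31700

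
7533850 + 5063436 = 12597286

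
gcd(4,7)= 1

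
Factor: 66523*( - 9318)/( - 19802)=3^1*1553^1  *  9901^( - 1)*66523^1  =  309930657/9901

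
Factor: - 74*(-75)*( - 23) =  - 127650 = - 2^1*3^1 * 5^2 * 23^1*37^1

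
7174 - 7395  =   - 221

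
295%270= 25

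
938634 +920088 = 1858722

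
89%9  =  8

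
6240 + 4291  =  10531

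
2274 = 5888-3614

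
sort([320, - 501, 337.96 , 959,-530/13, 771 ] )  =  [ - 501, - 530/13, 320, 337.96, 771, 959] 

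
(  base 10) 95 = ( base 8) 137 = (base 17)5A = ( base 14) 6B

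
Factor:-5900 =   -  2^2 * 5^2 * 59^1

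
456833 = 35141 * 13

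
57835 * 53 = 3065255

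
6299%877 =160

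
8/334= 4/167 = 0.02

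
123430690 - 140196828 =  - 16766138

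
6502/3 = 6502/3  =  2167.33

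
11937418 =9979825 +1957593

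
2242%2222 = 20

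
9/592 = 9/592 = 0.02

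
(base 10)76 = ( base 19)40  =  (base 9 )84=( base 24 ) 34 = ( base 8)114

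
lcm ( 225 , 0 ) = 0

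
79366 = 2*39683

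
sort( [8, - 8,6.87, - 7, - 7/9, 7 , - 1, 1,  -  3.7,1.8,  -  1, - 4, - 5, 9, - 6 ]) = [ - 8,  -  7, - 6, - 5, - 4, - 3.7, - 1, - 1, - 7/9,  1, 1.8, 6.87, 7, 8, 9]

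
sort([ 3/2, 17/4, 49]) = [3/2, 17/4,49 ]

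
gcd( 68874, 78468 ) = 78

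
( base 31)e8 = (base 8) 672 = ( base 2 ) 110111010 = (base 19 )145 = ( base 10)442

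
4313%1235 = 608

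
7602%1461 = 297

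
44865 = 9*4985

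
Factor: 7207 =7207^1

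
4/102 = 2/51  =  0.04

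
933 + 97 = 1030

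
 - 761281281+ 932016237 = 170734956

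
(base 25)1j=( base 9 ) 48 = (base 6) 112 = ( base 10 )44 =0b101100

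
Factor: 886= 2^1*443^1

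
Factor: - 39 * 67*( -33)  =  86229 = 3^2*11^1 *13^1 *67^1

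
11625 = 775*15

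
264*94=24816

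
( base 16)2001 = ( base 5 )230233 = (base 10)8193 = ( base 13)3963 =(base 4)2000001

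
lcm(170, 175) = 5950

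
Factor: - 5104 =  - 2^4*11^1*29^1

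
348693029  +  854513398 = 1203206427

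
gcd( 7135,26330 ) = 5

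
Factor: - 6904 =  - 2^3 * 863^1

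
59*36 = 2124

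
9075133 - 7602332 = 1472801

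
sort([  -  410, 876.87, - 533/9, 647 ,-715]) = [ - 715, - 410, - 533/9, 647,876.87]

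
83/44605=83/44605 = 0.00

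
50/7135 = 10/1427 = 0.01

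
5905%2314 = 1277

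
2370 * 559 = 1324830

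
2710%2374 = 336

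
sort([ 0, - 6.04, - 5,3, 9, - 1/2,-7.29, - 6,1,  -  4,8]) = [ - 7.29, - 6.04, -6,-5,-4, - 1/2,0,1,3,8,9 ] 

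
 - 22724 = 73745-96469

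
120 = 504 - 384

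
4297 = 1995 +2302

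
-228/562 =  - 114/281 = - 0.41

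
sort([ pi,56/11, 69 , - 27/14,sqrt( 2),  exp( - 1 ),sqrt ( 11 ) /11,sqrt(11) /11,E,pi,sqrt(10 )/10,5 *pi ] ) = [ - 27/14 , sqrt(11 )/11,sqrt(11 )/11,  sqrt( 10 )/10,exp( - 1 ),sqrt (2),E,pi,pi , 56/11,5*pi,69 ] 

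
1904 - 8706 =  - 6802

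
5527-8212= - 2685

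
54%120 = 54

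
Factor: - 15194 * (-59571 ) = 905121774 = 2^1*  3^2*71^1*107^1*6619^1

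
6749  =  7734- 985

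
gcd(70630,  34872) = 2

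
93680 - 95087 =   -  1407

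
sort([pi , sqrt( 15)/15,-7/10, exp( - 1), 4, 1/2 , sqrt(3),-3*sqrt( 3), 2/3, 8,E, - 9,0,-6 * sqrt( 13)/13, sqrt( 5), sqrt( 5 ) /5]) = [ - 9,-3*sqrt( 3) , - 6*sqrt( 13)/13,  -  7/10, 0, sqrt( 15) /15,exp( - 1),  sqrt(5)/5,1/2,2/3, sqrt( 3),  sqrt(5 ),E,pi, 4,8] 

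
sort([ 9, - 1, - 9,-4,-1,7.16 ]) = [-9, - 4,-1, - 1,7.16 , 9 ]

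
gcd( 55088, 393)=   1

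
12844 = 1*12844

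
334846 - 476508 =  - 141662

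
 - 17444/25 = -17444/25 = - 697.76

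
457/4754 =457/4754 = 0.10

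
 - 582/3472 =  - 291/1736 = - 0.17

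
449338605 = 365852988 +83485617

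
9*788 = 7092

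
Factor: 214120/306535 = 424/607 =2^3*53^1* 607^( - 1 )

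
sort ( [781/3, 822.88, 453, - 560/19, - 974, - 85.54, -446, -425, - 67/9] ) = [ - 974, - 446,-425,  -  85.54, - 560/19,  -  67/9,781/3,453,822.88 ]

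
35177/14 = 2512 + 9/14  =  2512.64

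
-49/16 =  - 4 + 15/16 = - 3.06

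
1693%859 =834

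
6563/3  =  6563/3= 2187.67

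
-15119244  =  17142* (-882 ) 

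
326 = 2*163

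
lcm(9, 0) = 0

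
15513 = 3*5171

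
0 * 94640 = 0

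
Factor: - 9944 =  - 2^3*11^1 * 113^1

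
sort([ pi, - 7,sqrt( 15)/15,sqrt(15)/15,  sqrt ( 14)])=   [ -7,sqrt(15)/15,sqrt( 15) /15, pi, sqrt( 14 ) ]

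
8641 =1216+7425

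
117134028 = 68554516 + 48579512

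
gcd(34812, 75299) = 1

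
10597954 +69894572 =80492526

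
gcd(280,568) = 8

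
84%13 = 6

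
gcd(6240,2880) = 480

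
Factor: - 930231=-3^3*131^1*263^1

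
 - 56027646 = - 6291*8906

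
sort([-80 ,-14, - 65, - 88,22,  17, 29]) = [-88,-80, - 65,- 14,17, 22 , 29]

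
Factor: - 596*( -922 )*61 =33520232 = 2^3 * 61^1 * 149^1*461^1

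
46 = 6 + 40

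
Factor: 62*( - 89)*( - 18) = 99324 = 2^2*3^2*31^1*89^1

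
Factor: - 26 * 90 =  - 2340  =  - 2^2*3^2*5^1*13^1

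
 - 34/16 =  - 3 + 7/8=   - 2.12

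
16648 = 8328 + 8320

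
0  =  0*114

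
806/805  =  806/805 = 1.00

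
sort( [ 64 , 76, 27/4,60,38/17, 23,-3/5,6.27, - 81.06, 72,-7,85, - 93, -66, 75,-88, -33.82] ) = [ - 93,-88,-81.06, - 66, - 33.82,-7,-3/5 , 38/17, 6.27,  27/4, 23, 60, 64, 72 , 75, 76, 85] 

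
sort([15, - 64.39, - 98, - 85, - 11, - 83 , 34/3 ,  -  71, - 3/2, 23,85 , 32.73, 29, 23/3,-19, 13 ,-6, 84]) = [-98, - 85 , - 83, - 71, - 64.39 ,-19,-11, - 6 , - 3/2,23/3, 34/3, 13 , 15,  23,29,32.73,84, 85 ]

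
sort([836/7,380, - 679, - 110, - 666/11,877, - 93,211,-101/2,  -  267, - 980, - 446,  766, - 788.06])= [ - 980, - 788.06, - 679, - 446,- 267,-110, - 93, - 666/11, - 101/2,  836/7, 211, 380,766,877 ]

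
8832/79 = 111+63/79 = 111.80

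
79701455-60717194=18984261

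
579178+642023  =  1221201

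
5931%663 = 627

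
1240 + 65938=67178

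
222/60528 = 37/10088 = 0.00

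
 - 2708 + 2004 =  - 704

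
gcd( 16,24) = 8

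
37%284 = 37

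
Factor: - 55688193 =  - 3^2*11^2 * 51137^1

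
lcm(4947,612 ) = 59364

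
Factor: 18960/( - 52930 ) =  - 2^3* 3^1 * 67^(-1 ) = -24/67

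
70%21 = 7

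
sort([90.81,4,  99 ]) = [4, 90.81,99] 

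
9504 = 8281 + 1223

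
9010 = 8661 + 349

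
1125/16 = 1125/16 = 70.31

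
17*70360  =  1196120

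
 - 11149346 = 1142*( - 9763)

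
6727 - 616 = 6111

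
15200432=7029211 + 8171221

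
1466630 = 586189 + 880441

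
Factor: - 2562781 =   -  13^1 * 197137^1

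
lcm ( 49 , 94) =4606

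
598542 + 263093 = 861635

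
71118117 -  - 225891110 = 297009227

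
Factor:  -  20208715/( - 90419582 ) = 2^(-1 )*5^1*11^(-1) * 67^(-1 )*131^1*30853^1*61343^( - 1) 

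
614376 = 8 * 76797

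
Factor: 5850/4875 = 2^1*3^1*5^(-1 ) = 6/5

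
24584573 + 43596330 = 68180903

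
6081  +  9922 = 16003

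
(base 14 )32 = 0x2C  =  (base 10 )44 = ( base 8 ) 54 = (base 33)1B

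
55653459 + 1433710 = 57087169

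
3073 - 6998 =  - 3925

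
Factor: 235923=3^1*19^1*4139^1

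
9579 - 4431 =5148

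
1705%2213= 1705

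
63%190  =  63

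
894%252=138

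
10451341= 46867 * 223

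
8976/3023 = 2+ 2930/3023 = 2.97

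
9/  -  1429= - 9/1429 = - 0.01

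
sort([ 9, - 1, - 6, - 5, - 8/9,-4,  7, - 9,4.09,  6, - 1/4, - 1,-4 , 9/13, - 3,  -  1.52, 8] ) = [-9,-6,-5, - 4, -4, - 3, - 1.52, - 1,-1, -8/9, - 1/4 , 9/13,4.09,6,7,  8,9] 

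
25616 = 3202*8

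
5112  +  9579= 14691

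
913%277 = 82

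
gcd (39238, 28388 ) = 2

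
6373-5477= 896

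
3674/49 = 3674/49 =74.98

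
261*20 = 5220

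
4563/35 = 4563/35 = 130.37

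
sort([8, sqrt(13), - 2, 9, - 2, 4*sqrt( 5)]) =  [ - 2, - 2,sqrt( 13 ), 8, 4*sqrt(5), 9] 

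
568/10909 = 568/10909 = 0.05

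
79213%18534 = 5077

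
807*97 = 78279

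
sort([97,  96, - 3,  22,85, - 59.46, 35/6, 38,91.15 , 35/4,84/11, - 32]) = [ - 59.46, - 32, - 3 , 35/6,  84/11,35/4,22,  38, 85 , 91.15,  96, 97]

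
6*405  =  2430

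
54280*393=21332040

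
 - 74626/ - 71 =1051 + 5/71 = 1051.07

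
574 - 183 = 391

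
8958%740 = 78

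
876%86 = 16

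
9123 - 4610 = 4513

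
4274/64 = 2137/32 = 66.78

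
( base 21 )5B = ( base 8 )164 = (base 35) 3b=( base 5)431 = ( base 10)116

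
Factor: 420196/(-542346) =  - 2^1*3^( - 1 )*37^( - 1) * 43^1=- 86/111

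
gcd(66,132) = 66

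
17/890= 17/890 = 0.02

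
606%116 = 26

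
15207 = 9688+5519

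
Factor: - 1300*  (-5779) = 2^2*5^2*13^1*5779^1= 7512700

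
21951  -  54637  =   - 32686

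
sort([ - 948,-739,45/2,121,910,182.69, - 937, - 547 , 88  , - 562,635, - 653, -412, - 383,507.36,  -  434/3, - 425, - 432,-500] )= [  -  948, - 937, - 739, - 653, -562, - 547, - 500,-432, - 425 , - 412, - 383, - 434/3,45/2,88, 121,182.69, 507.36, 635, 910]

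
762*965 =735330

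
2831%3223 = 2831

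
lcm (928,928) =928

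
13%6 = 1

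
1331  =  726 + 605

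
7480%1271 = 1125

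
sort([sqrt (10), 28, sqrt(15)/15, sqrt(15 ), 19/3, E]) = [sqrt( 15)/15 , E, sqrt(10 ), sqrt(15),19/3, 28] 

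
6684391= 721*9271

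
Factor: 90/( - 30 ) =-3 = -3^1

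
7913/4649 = 1 + 3264/4649 = 1.70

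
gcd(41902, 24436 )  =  82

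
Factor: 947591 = 43^1*22037^1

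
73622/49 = 1502 + 24/49 = 1502.49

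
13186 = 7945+5241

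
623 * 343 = 213689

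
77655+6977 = 84632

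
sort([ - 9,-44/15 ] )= [-9,- 44/15 ] 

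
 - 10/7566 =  - 5/3783 = - 0.00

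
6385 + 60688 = 67073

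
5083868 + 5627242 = 10711110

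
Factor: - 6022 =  - 2^1*3011^1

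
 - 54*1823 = - 98442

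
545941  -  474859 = 71082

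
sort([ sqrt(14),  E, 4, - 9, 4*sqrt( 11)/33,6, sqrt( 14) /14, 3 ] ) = [ - 9,  sqrt(14 )/14,4 * sqrt( 11)/33, E, 3,  sqrt( 14),4, 6]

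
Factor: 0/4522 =0 = 0^1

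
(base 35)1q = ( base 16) 3D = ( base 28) 25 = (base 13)49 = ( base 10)61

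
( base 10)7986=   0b1111100110010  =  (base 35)6i6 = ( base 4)1330302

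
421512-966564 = -545052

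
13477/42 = 13477/42 = 320.88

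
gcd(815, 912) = 1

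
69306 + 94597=163903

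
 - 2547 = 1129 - 3676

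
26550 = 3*8850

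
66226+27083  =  93309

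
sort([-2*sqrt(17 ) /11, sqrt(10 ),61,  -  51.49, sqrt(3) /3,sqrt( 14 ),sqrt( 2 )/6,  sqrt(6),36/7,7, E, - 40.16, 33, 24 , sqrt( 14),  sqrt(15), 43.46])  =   [ - 51.49, - 40.16,  -  2*sqrt(17 ) /11,sqrt( 2)/6,sqrt( 3 )/3, sqrt(6 ),E,sqrt( 10 ),sqrt (14), sqrt(14 ), sqrt( 15 ),36/7,7, 24, 33,  43.46, 61]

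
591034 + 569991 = 1161025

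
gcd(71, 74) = 1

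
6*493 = 2958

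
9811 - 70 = 9741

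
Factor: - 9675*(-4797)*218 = 10117592550  =  2^1 * 3^4*5^2*13^1*41^1*43^1*109^1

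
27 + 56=83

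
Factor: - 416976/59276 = - 204/29 = - 2^2*3^1*17^1*29^( - 1)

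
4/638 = 2/319 =0.01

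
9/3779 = 9/3779 = 0.00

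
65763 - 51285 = 14478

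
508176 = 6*84696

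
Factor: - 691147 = -691147^1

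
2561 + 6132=8693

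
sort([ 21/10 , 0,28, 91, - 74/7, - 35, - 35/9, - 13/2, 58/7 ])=[ - 35,-74/7 ,  -  13/2,-35/9, 0, 21/10, 58/7 , 28, 91]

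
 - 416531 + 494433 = 77902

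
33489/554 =60 + 249/554 = 60.45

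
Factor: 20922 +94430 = 2^3 * 14419^1  =  115352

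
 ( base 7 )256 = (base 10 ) 139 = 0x8b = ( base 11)117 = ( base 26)59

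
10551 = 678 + 9873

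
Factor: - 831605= - 5^1*59^1*2819^1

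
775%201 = 172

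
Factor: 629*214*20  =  2692120 = 2^3*5^1*17^1*37^1*107^1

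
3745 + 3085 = 6830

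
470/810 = 47/81 =0.58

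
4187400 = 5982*700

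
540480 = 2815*192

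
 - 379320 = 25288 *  ( - 15 )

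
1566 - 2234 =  - 668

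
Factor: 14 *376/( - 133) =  - 2^4*19^( - 1)*47^1 = - 752/19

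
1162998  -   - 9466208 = 10629206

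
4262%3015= 1247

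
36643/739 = 36643/739 =49.58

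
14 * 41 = 574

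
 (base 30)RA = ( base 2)1100110100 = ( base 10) 820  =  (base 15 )39A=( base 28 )118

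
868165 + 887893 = 1756058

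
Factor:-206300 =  - 2^2 * 5^2*2063^1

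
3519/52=67  +  35/52 = 67.67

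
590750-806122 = -215372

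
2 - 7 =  - 5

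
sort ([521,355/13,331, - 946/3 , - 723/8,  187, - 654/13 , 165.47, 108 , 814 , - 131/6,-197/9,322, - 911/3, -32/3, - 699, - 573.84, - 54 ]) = [ -699, - 573.84, - 946/3,  -  911/3,- 723/8 , - 54, - 654/13, - 197/9, - 131/6  ,- 32/3, 355/13,108,  165.47,187, 322,331, 521, 814] 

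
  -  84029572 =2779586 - 86809158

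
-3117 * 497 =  - 1549149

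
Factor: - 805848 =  - 2^3*3^1*33577^1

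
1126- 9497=-8371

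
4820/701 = 4820/701 = 6.88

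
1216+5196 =6412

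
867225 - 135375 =731850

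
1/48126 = 1/48126 = 0.00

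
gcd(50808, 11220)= 12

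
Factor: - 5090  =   - 2^1*5^1*509^1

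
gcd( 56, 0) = 56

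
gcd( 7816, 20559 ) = 1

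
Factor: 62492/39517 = 68/43=2^2 * 17^1*43^(  -  1)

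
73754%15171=13070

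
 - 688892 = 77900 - 766792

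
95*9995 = 949525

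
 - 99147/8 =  - 99147/8 = - 12393.38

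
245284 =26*9434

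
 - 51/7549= - 1 + 7498/7549  =  - 0.01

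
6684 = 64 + 6620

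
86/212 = 43/106 = 0.41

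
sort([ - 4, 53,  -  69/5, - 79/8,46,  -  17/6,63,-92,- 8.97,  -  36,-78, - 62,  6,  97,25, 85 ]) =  [- 92, - 78 ,-62,  -  36,  -  69/5,  -  79/8,-8.97,-4, - 17/6,6, 25,46, 53,63,85,97]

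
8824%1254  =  46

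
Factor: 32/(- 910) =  - 16/455 = - 2^4*5^( - 1 )*7^( - 1)*13^( - 1)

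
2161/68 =2161/68 = 31.78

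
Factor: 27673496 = 2^3*3459187^1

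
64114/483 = 64114/483= 132.74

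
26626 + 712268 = 738894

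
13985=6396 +7589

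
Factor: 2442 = 2^1*3^1*11^1*37^1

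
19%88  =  19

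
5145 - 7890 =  - 2745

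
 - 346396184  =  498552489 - 844948673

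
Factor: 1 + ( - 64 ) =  - 63 =- 3^2 *7^1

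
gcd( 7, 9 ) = 1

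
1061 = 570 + 491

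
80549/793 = 80549/793= 101.58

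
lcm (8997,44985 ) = 44985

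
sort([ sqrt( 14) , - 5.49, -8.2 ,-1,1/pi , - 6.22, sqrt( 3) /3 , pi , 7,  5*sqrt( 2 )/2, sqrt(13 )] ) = [ - 8.2 , - 6.22,-5.49, - 1,1/pi,sqrt(3)/3, pi,5*sqrt(2)/2,sqrt( 13), sqrt( 14),7]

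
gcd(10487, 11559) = 1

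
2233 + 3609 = 5842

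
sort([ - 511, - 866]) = [ - 866, - 511] 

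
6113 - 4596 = 1517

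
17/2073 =17/2073 = 0.01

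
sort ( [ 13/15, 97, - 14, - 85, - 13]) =[ - 85, - 14, - 13, 13/15, 97] 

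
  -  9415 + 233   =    -  9182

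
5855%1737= 644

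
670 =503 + 167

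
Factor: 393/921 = 131/307 = 131^1*307^( - 1 ) 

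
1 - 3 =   -  2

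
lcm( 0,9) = 0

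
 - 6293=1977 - 8270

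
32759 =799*41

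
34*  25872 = 879648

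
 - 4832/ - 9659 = 4832/9659 = 0.50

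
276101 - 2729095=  -2452994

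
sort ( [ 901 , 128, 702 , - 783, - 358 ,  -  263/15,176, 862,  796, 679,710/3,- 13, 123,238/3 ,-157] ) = [ - 783,-358, - 157, - 263/15, - 13, 238/3,123 , 128,176, 710/3,679, 702, 796,862,  901 ] 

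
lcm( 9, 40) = 360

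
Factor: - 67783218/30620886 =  - 11297203/5103481 = - 5103481^( - 1 )*11297203^1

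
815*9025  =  7355375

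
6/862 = 3/431 = 0.01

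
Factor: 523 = 523^1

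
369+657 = 1026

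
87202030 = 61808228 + 25393802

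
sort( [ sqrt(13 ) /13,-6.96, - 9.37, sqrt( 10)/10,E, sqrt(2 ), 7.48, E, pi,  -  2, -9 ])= [ - 9.37, - 9, -6.96, - 2, sqrt( 13) /13,sqrt(10)/10, sqrt( 2 ),  E, E , pi,7.48] 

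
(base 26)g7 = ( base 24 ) hf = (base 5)3143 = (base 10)423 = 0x1A7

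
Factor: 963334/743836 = 481667/371918 = 2^ (-1)*185959^ (  -  1 ) * 481667^1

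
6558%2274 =2010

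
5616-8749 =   -  3133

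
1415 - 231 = 1184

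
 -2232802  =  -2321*962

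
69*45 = 3105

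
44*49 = 2156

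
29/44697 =29/44697 =0.00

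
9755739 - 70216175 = -60460436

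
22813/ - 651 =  - 36 + 89/93 = - 35.04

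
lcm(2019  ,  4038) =4038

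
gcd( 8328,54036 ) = 12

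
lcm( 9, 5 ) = 45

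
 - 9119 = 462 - 9581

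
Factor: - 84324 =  - 2^2*3^1*7027^1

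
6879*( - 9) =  - 61911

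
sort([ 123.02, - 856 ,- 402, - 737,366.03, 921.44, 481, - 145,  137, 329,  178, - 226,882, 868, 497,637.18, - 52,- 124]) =[ -856, - 737  ,-402,-226,-145,  -  124, - 52,123.02, 137,178,329,  366.03,481,  497, 637.18, 868,882,921.44]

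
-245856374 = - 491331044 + 245474670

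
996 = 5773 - 4777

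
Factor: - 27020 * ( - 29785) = 804790700 = 2^2*5^2*7^2*23^1*37^1*193^1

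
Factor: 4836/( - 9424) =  -39/76 = - 2^( - 2)*3^1 *13^1*19^ ( - 1) 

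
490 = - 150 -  - 640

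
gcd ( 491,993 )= 1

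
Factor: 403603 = 403603^1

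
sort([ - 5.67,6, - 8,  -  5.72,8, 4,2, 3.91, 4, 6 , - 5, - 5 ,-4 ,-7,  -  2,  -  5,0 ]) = [- 8,  -  7, - 5.72, -5.67, - 5, - 5,  -  5 ,-4,  -  2,  0 , 2,3.91,4,4, 6,6,8]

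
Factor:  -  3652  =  -2^2*11^1 * 83^1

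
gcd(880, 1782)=22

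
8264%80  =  24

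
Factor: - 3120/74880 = -2^(-3 )*3^(-1) =-  1/24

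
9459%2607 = 1638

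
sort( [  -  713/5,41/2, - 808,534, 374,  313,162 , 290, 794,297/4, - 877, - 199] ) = [ - 877,-808, - 199, - 713/5,  41/2,  297/4, 162,290, 313,374, 534 , 794]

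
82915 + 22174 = 105089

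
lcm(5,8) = 40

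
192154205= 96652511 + 95501694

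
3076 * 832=2559232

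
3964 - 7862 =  - 3898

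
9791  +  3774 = 13565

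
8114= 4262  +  3852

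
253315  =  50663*5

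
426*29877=12727602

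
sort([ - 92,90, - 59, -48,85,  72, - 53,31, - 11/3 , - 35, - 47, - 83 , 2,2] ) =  [ - 92, - 83, - 59, - 53, - 48,-47, - 35, - 11/3, 2,2, 31,  72,85,90] 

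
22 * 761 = 16742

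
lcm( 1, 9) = 9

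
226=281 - 55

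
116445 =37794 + 78651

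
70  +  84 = 154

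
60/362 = 30/181= 0.17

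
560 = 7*80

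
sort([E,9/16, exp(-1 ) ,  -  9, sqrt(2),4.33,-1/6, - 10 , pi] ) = [- 10, - 9, - 1/6,  exp( - 1),9/16,sqrt( 2),  E,  pi, 4.33]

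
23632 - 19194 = 4438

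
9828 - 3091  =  6737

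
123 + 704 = 827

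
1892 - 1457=435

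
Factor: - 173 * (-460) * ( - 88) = -7003040=- 2^5*5^1 * 11^1*23^1 * 173^1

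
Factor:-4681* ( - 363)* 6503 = 3^1*7^1*11^2 * 31^1  *151^1*929^1 = 11049917109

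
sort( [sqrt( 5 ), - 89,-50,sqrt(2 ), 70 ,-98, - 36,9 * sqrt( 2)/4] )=[ - 98, - 89 ,  -  50, - 36, sqrt( 2), sqrt( 5 ),9*sqrt(2) /4,70 ]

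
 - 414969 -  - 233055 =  - 181914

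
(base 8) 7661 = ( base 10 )4017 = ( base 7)14466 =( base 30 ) 4dr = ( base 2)111110110001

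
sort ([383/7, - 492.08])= [ - 492.08,  383/7]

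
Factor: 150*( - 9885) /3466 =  - 3^2 * 5^3*659^1*1733^(-1) = - 741375/1733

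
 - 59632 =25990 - 85622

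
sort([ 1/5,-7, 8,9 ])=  [  -  7,1/5,8, 9]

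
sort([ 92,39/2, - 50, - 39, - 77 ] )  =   [ - 77, - 50, - 39,39/2 , 92]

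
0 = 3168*0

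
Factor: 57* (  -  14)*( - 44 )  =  2^3 * 3^1*7^1 * 11^1*19^1 = 35112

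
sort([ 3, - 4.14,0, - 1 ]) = [-4.14, - 1 , 0 , 3 ]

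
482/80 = 241/40  =  6.03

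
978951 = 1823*537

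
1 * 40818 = 40818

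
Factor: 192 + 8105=8297 = 8297^1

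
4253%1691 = 871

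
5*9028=45140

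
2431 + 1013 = 3444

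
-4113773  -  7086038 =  - 11199811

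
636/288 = 53/24=2.21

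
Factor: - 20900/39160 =  -  2^( - 1)*5^1*19^1*89^( - 1) = - 95/178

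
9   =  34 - 25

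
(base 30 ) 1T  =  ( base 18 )35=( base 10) 59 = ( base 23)2D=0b111011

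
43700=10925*4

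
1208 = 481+727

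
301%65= 41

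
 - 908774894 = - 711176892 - 197598002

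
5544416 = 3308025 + 2236391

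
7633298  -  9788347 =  - 2155049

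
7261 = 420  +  6841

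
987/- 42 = - 47/2 = - 23.50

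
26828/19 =1412 = 1412.00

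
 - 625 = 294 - 919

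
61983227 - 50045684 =11937543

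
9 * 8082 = 72738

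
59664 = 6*9944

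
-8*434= - 3472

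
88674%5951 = 5360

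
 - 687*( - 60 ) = 41220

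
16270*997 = 16221190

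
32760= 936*35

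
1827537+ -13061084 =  - 11233547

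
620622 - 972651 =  - 352029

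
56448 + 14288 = 70736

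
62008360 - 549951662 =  - 487943302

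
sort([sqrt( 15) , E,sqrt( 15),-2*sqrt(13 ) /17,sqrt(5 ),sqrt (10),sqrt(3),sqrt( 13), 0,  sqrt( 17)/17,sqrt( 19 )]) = [ - 2*sqrt( 13 ) /17, 0, sqrt( 17)/17,  sqrt( 3 ), sqrt( 5 ), E , sqrt ( 10),sqrt( 13),sqrt (15),sqrt( 15 ),sqrt(19 )]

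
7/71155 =1/10165=0.00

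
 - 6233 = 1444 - 7677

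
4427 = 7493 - 3066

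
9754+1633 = 11387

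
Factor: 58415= 5^1 * 7^1 * 1669^1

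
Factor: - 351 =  - 3^3 * 13^1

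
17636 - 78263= - 60627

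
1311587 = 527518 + 784069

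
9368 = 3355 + 6013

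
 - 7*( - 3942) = 27594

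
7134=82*87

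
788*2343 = 1846284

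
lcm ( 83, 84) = 6972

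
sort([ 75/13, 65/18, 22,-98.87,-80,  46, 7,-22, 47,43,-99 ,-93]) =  [ - 99,-98.87,-93,-80,-22, 65/18,  75/13 , 7,22, 43, 46,47]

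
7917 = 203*39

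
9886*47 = 464642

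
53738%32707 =21031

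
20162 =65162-45000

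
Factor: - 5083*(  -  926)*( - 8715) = -2^1*3^1*5^1*7^1*13^1 * 17^1*23^1* 83^1*463^1=- 41020267470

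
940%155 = 10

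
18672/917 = 20+ 332/917= 20.36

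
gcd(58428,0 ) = 58428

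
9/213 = 3/71= 0.04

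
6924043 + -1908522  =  5015521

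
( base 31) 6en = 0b1100001001111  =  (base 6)44451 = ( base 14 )23a7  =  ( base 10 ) 6223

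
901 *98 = 88298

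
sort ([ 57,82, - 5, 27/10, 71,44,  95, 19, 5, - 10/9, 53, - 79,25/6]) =[-79,-5,-10/9, 27/10, 25/6, 5,19, 44, 53,57, 71, 82, 95] 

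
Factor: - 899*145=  - 5^1 * 29^2 * 31^1 =- 130355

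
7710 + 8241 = 15951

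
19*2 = 38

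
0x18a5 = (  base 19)h91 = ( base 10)6309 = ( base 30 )709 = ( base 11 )4816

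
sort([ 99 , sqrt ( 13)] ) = [ sqrt( 13),99 ] 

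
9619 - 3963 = 5656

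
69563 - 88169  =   - 18606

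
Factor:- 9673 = - 17^1*569^1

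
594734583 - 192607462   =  402127121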